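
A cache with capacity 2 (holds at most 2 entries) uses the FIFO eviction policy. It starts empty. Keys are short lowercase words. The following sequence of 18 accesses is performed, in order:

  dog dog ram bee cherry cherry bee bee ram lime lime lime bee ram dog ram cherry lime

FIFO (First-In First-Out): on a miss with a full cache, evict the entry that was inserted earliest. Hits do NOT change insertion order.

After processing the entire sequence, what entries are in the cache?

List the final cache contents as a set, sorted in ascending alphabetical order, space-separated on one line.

FIFO simulation (capacity=2):
  1. access dog: MISS. Cache (old->new): [dog]
  2. access dog: HIT. Cache (old->new): [dog]
  3. access ram: MISS. Cache (old->new): [dog ram]
  4. access bee: MISS, evict dog. Cache (old->new): [ram bee]
  5. access cherry: MISS, evict ram. Cache (old->new): [bee cherry]
  6. access cherry: HIT. Cache (old->new): [bee cherry]
  7. access bee: HIT. Cache (old->new): [bee cherry]
  8. access bee: HIT. Cache (old->new): [bee cherry]
  9. access ram: MISS, evict bee. Cache (old->new): [cherry ram]
  10. access lime: MISS, evict cherry. Cache (old->new): [ram lime]
  11. access lime: HIT. Cache (old->new): [ram lime]
  12. access lime: HIT. Cache (old->new): [ram lime]
  13. access bee: MISS, evict ram. Cache (old->new): [lime bee]
  14. access ram: MISS, evict lime. Cache (old->new): [bee ram]
  15. access dog: MISS, evict bee. Cache (old->new): [ram dog]
  16. access ram: HIT. Cache (old->new): [ram dog]
  17. access cherry: MISS, evict ram. Cache (old->new): [dog cherry]
  18. access lime: MISS, evict dog. Cache (old->new): [cherry lime]
Total: 7 hits, 11 misses, 9 evictions

Answer: cherry lime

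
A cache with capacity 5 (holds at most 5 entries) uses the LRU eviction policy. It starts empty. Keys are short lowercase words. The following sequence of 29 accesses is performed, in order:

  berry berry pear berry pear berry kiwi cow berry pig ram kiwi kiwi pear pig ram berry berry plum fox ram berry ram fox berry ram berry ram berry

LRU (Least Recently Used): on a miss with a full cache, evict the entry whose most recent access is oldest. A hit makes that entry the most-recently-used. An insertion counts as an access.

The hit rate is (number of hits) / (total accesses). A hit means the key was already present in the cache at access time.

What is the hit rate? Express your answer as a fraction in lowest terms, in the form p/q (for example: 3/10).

Answer: 20/29

Derivation:
LRU simulation (capacity=5):
  1. access berry: MISS. Cache (LRU->MRU): [berry]
  2. access berry: HIT. Cache (LRU->MRU): [berry]
  3. access pear: MISS. Cache (LRU->MRU): [berry pear]
  4. access berry: HIT. Cache (LRU->MRU): [pear berry]
  5. access pear: HIT. Cache (LRU->MRU): [berry pear]
  6. access berry: HIT. Cache (LRU->MRU): [pear berry]
  7. access kiwi: MISS. Cache (LRU->MRU): [pear berry kiwi]
  8. access cow: MISS. Cache (LRU->MRU): [pear berry kiwi cow]
  9. access berry: HIT. Cache (LRU->MRU): [pear kiwi cow berry]
  10. access pig: MISS. Cache (LRU->MRU): [pear kiwi cow berry pig]
  11. access ram: MISS, evict pear. Cache (LRU->MRU): [kiwi cow berry pig ram]
  12. access kiwi: HIT. Cache (LRU->MRU): [cow berry pig ram kiwi]
  13. access kiwi: HIT. Cache (LRU->MRU): [cow berry pig ram kiwi]
  14. access pear: MISS, evict cow. Cache (LRU->MRU): [berry pig ram kiwi pear]
  15. access pig: HIT. Cache (LRU->MRU): [berry ram kiwi pear pig]
  16. access ram: HIT. Cache (LRU->MRU): [berry kiwi pear pig ram]
  17. access berry: HIT. Cache (LRU->MRU): [kiwi pear pig ram berry]
  18. access berry: HIT. Cache (LRU->MRU): [kiwi pear pig ram berry]
  19. access plum: MISS, evict kiwi. Cache (LRU->MRU): [pear pig ram berry plum]
  20. access fox: MISS, evict pear. Cache (LRU->MRU): [pig ram berry plum fox]
  21. access ram: HIT. Cache (LRU->MRU): [pig berry plum fox ram]
  22. access berry: HIT. Cache (LRU->MRU): [pig plum fox ram berry]
  23. access ram: HIT. Cache (LRU->MRU): [pig plum fox berry ram]
  24. access fox: HIT. Cache (LRU->MRU): [pig plum berry ram fox]
  25. access berry: HIT. Cache (LRU->MRU): [pig plum ram fox berry]
  26. access ram: HIT. Cache (LRU->MRU): [pig plum fox berry ram]
  27. access berry: HIT. Cache (LRU->MRU): [pig plum fox ram berry]
  28. access ram: HIT. Cache (LRU->MRU): [pig plum fox berry ram]
  29. access berry: HIT. Cache (LRU->MRU): [pig plum fox ram berry]
Total: 20 hits, 9 misses, 4 evictions

Hit rate = 20/29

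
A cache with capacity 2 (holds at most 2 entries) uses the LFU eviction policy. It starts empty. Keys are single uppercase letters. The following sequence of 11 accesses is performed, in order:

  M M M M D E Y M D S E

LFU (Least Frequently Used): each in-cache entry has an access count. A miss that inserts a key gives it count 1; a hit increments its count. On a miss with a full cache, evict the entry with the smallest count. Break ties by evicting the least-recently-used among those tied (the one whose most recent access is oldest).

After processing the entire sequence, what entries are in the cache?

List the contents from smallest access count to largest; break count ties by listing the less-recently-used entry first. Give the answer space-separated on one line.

LFU simulation (capacity=2):
  1. access M: MISS. Cache: [M(c=1)]
  2. access M: HIT, count now 2. Cache: [M(c=2)]
  3. access M: HIT, count now 3. Cache: [M(c=3)]
  4. access M: HIT, count now 4. Cache: [M(c=4)]
  5. access D: MISS. Cache: [D(c=1) M(c=4)]
  6. access E: MISS, evict D(c=1). Cache: [E(c=1) M(c=4)]
  7. access Y: MISS, evict E(c=1). Cache: [Y(c=1) M(c=4)]
  8. access M: HIT, count now 5. Cache: [Y(c=1) M(c=5)]
  9. access D: MISS, evict Y(c=1). Cache: [D(c=1) M(c=5)]
  10. access S: MISS, evict D(c=1). Cache: [S(c=1) M(c=5)]
  11. access E: MISS, evict S(c=1). Cache: [E(c=1) M(c=5)]
Total: 4 hits, 7 misses, 5 evictions

Answer: E M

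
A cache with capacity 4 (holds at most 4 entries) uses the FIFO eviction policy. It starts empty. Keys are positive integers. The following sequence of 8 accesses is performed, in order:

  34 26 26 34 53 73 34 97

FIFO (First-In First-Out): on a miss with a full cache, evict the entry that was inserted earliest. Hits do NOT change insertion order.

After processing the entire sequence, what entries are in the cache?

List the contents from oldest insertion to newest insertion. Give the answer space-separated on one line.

Answer: 26 53 73 97

Derivation:
FIFO simulation (capacity=4):
  1. access 34: MISS. Cache (old->new): [34]
  2. access 26: MISS. Cache (old->new): [34 26]
  3. access 26: HIT. Cache (old->new): [34 26]
  4. access 34: HIT. Cache (old->new): [34 26]
  5. access 53: MISS. Cache (old->new): [34 26 53]
  6. access 73: MISS. Cache (old->new): [34 26 53 73]
  7. access 34: HIT. Cache (old->new): [34 26 53 73]
  8. access 97: MISS, evict 34. Cache (old->new): [26 53 73 97]
Total: 3 hits, 5 misses, 1 evictions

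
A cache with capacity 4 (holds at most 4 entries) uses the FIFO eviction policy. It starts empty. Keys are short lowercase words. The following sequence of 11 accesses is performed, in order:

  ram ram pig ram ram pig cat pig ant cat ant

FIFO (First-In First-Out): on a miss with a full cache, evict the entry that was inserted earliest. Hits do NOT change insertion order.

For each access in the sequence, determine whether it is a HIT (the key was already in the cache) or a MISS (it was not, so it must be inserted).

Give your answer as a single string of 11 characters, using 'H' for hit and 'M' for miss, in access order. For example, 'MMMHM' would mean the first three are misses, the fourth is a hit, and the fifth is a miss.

Answer: MHMHHHMHMHH

Derivation:
FIFO simulation (capacity=4):
  1. access ram: MISS. Cache (old->new): [ram]
  2. access ram: HIT. Cache (old->new): [ram]
  3. access pig: MISS. Cache (old->new): [ram pig]
  4. access ram: HIT. Cache (old->new): [ram pig]
  5. access ram: HIT. Cache (old->new): [ram pig]
  6. access pig: HIT. Cache (old->new): [ram pig]
  7. access cat: MISS. Cache (old->new): [ram pig cat]
  8. access pig: HIT. Cache (old->new): [ram pig cat]
  9. access ant: MISS. Cache (old->new): [ram pig cat ant]
  10. access cat: HIT. Cache (old->new): [ram pig cat ant]
  11. access ant: HIT. Cache (old->new): [ram pig cat ant]
Total: 7 hits, 4 misses, 0 evictions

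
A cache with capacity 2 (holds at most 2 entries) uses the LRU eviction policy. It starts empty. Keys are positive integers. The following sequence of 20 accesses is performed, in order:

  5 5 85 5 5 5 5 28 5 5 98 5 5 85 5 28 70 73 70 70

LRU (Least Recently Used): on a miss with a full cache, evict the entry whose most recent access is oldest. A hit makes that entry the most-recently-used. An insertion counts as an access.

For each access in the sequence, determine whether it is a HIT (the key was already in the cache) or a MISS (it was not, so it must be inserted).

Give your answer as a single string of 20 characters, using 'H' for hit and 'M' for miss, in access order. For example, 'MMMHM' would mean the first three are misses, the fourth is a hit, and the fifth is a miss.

Answer: MHMHHHHMHHMHHMHMMMHH

Derivation:
LRU simulation (capacity=2):
  1. access 5: MISS. Cache (LRU->MRU): [5]
  2. access 5: HIT. Cache (LRU->MRU): [5]
  3. access 85: MISS. Cache (LRU->MRU): [5 85]
  4. access 5: HIT. Cache (LRU->MRU): [85 5]
  5. access 5: HIT. Cache (LRU->MRU): [85 5]
  6. access 5: HIT. Cache (LRU->MRU): [85 5]
  7. access 5: HIT. Cache (LRU->MRU): [85 5]
  8. access 28: MISS, evict 85. Cache (LRU->MRU): [5 28]
  9. access 5: HIT. Cache (LRU->MRU): [28 5]
  10. access 5: HIT. Cache (LRU->MRU): [28 5]
  11. access 98: MISS, evict 28. Cache (LRU->MRU): [5 98]
  12. access 5: HIT. Cache (LRU->MRU): [98 5]
  13. access 5: HIT. Cache (LRU->MRU): [98 5]
  14. access 85: MISS, evict 98. Cache (LRU->MRU): [5 85]
  15. access 5: HIT. Cache (LRU->MRU): [85 5]
  16. access 28: MISS, evict 85. Cache (LRU->MRU): [5 28]
  17. access 70: MISS, evict 5. Cache (LRU->MRU): [28 70]
  18. access 73: MISS, evict 28. Cache (LRU->MRU): [70 73]
  19. access 70: HIT. Cache (LRU->MRU): [73 70]
  20. access 70: HIT. Cache (LRU->MRU): [73 70]
Total: 12 hits, 8 misses, 6 evictions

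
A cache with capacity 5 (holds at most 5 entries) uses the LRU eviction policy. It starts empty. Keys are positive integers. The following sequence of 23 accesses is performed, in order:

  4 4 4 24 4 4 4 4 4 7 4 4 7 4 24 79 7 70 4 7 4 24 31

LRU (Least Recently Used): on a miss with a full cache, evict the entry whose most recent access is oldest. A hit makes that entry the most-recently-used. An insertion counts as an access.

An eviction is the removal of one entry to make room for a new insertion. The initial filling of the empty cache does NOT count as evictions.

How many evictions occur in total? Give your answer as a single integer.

LRU simulation (capacity=5):
  1. access 4: MISS. Cache (LRU->MRU): [4]
  2. access 4: HIT. Cache (LRU->MRU): [4]
  3. access 4: HIT. Cache (LRU->MRU): [4]
  4. access 24: MISS. Cache (LRU->MRU): [4 24]
  5. access 4: HIT. Cache (LRU->MRU): [24 4]
  6. access 4: HIT. Cache (LRU->MRU): [24 4]
  7. access 4: HIT. Cache (LRU->MRU): [24 4]
  8. access 4: HIT. Cache (LRU->MRU): [24 4]
  9. access 4: HIT. Cache (LRU->MRU): [24 4]
  10. access 7: MISS. Cache (LRU->MRU): [24 4 7]
  11. access 4: HIT. Cache (LRU->MRU): [24 7 4]
  12. access 4: HIT. Cache (LRU->MRU): [24 7 4]
  13. access 7: HIT. Cache (LRU->MRU): [24 4 7]
  14. access 4: HIT. Cache (LRU->MRU): [24 7 4]
  15. access 24: HIT. Cache (LRU->MRU): [7 4 24]
  16. access 79: MISS. Cache (LRU->MRU): [7 4 24 79]
  17. access 7: HIT. Cache (LRU->MRU): [4 24 79 7]
  18. access 70: MISS. Cache (LRU->MRU): [4 24 79 7 70]
  19. access 4: HIT. Cache (LRU->MRU): [24 79 7 70 4]
  20. access 7: HIT. Cache (LRU->MRU): [24 79 70 4 7]
  21. access 4: HIT. Cache (LRU->MRU): [24 79 70 7 4]
  22. access 24: HIT. Cache (LRU->MRU): [79 70 7 4 24]
  23. access 31: MISS, evict 79. Cache (LRU->MRU): [70 7 4 24 31]
Total: 17 hits, 6 misses, 1 evictions

Answer: 1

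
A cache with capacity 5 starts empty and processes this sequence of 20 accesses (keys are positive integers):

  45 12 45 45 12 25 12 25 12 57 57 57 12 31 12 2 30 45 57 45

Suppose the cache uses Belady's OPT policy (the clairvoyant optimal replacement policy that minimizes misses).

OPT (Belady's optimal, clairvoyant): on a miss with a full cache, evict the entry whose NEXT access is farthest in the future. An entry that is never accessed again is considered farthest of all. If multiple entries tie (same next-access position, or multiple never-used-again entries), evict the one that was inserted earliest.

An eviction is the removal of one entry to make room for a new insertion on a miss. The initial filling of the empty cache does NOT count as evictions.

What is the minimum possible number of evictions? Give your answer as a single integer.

Answer: 2

Derivation:
OPT (Belady) simulation (capacity=5):
  1. access 45: MISS. Cache: [45]
  2. access 12: MISS. Cache: [45 12]
  3. access 45: HIT. Next use of 45: step 4. Cache: [45 12]
  4. access 45: HIT. Next use of 45: step 18. Cache: [45 12]
  5. access 12: HIT. Next use of 12: step 7. Cache: [45 12]
  6. access 25: MISS. Cache: [45 12 25]
  7. access 12: HIT. Next use of 12: step 9. Cache: [45 12 25]
  8. access 25: HIT. Next use of 25: never. Cache: [45 12 25]
  9. access 12: HIT. Next use of 12: step 13. Cache: [45 12 25]
  10. access 57: MISS. Cache: [45 12 25 57]
  11. access 57: HIT. Next use of 57: step 12. Cache: [45 12 25 57]
  12. access 57: HIT. Next use of 57: step 19. Cache: [45 12 25 57]
  13. access 12: HIT. Next use of 12: step 15. Cache: [45 12 25 57]
  14. access 31: MISS. Cache: [45 12 25 57 31]
  15. access 12: HIT. Next use of 12: never. Cache: [45 12 25 57 31]
  16. access 2: MISS, evict 12 (next use: never). Cache: [45 25 57 31 2]
  17. access 30: MISS, evict 25 (next use: never). Cache: [45 57 31 2 30]
  18. access 45: HIT. Next use of 45: step 20. Cache: [45 57 31 2 30]
  19. access 57: HIT. Next use of 57: never. Cache: [45 57 31 2 30]
  20. access 45: HIT. Next use of 45: never. Cache: [45 57 31 2 30]
Total: 13 hits, 7 misses, 2 evictions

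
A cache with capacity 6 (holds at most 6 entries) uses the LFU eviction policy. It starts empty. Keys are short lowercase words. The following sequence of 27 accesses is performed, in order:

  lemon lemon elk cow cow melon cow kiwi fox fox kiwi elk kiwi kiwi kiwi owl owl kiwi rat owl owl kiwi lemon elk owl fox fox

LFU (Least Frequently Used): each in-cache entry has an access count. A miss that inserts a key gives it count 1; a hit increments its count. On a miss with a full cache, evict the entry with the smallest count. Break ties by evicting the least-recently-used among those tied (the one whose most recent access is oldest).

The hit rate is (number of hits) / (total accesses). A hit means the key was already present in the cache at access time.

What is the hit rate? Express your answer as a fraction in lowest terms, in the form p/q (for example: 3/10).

LFU simulation (capacity=6):
  1. access lemon: MISS. Cache: [lemon(c=1)]
  2. access lemon: HIT, count now 2. Cache: [lemon(c=2)]
  3. access elk: MISS. Cache: [elk(c=1) lemon(c=2)]
  4. access cow: MISS. Cache: [elk(c=1) cow(c=1) lemon(c=2)]
  5. access cow: HIT, count now 2. Cache: [elk(c=1) lemon(c=2) cow(c=2)]
  6. access melon: MISS. Cache: [elk(c=1) melon(c=1) lemon(c=2) cow(c=2)]
  7. access cow: HIT, count now 3. Cache: [elk(c=1) melon(c=1) lemon(c=2) cow(c=3)]
  8. access kiwi: MISS. Cache: [elk(c=1) melon(c=1) kiwi(c=1) lemon(c=2) cow(c=3)]
  9. access fox: MISS. Cache: [elk(c=1) melon(c=1) kiwi(c=1) fox(c=1) lemon(c=2) cow(c=3)]
  10. access fox: HIT, count now 2. Cache: [elk(c=1) melon(c=1) kiwi(c=1) lemon(c=2) fox(c=2) cow(c=3)]
  11. access kiwi: HIT, count now 2. Cache: [elk(c=1) melon(c=1) lemon(c=2) fox(c=2) kiwi(c=2) cow(c=3)]
  12. access elk: HIT, count now 2. Cache: [melon(c=1) lemon(c=2) fox(c=2) kiwi(c=2) elk(c=2) cow(c=3)]
  13. access kiwi: HIT, count now 3. Cache: [melon(c=1) lemon(c=2) fox(c=2) elk(c=2) cow(c=3) kiwi(c=3)]
  14. access kiwi: HIT, count now 4. Cache: [melon(c=1) lemon(c=2) fox(c=2) elk(c=2) cow(c=3) kiwi(c=4)]
  15. access kiwi: HIT, count now 5. Cache: [melon(c=1) lemon(c=2) fox(c=2) elk(c=2) cow(c=3) kiwi(c=5)]
  16. access owl: MISS, evict melon(c=1). Cache: [owl(c=1) lemon(c=2) fox(c=2) elk(c=2) cow(c=3) kiwi(c=5)]
  17. access owl: HIT, count now 2. Cache: [lemon(c=2) fox(c=2) elk(c=2) owl(c=2) cow(c=3) kiwi(c=5)]
  18. access kiwi: HIT, count now 6. Cache: [lemon(c=2) fox(c=2) elk(c=2) owl(c=2) cow(c=3) kiwi(c=6)]
  19. access rat: MISS, evict lemon(c=2). Cache: [rat(c=1) fox(c=2) elk(c=2) owl(c=2) cow(c=3) kiwi(c=6)]
  20. access owl: HIT, count now 3. Cache: [rat(c=1) fox(c=2) elk(c=2) cow(c=3) owl(c=3) kiwi(c=6)]
  21. access owl: HIT, count now 4. Cache: [rat(c=1) fox(c=2) elk(c=2) cow(c=3) owl(c=4) kiwi(c=6)]
  22. access kiwi: HIT, count now 7. Cache: [rat(c=1) fox(c=2) elk(c=2) cow(c=3) owl(c=4) kiwi(c=7)]
  23. access lemon: MISS, evict rat(c=1). Cache: [lemon(c=1) fox(c=2) elk(c=2) cow(c=3) owl(c=4) kiwi(c=7)]
  24. access elk: HIT, count now 3. Cache: [lemon(c=1) fox(c=2) cow(c=3) elk(c=3) owl(c=4) kiwi(c=7)]
  25. access owl: HIT, count now 5. Cache: [lemon(c=1) fox(c=2) cow(c=3) elk(c=3) owl(c=5) kiwi(c=7)]
  26. access fox: HIT, count now 3. Cache: [lemon(c=1) cow(c=3) elk(c=3) fox(c=3) owl(c=5) kiwi(c=7)]
  27. access fox: HIT, count now 4. Cache: [lemon(c=1) cow(c=3) elk(c=3) fox(c=4) owl(c=5) kiwi(c=7)]
Total: 18 hits, 9 misses, 3 evictions

Hit rate = 18/27 = 2/3

Answer: 2/3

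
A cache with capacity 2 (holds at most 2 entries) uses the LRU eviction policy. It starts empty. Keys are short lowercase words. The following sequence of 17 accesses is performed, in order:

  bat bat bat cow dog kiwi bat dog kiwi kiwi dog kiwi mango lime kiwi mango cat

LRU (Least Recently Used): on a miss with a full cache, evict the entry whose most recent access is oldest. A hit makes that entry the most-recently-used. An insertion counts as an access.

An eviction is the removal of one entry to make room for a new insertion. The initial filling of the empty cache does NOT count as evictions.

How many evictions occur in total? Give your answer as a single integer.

LRU simulation (capacity=2):
  1. access bat: MISS. Cache (LRU->MRU): [bat]
  2. access bat: HIT. Cache (LRU->MRU): [bat]
  3. access bat: HIT. Cache (LRU->MRU): [bat]
  4. access cow: MISS. Cache (LRU->MRU): [bat cow]
  5. access dog: MISS, evict bat. Cache (LRU->MRU): [cow dog]
  6. access kiwi: MISS, evict cow. Cache (LRU->MRU): [dog kiwi]
  7. access bat: MISS, evict dog. Cache (LRU->MRU): [kiwi bat]
  8. access dog: MISS, evict kiwi. Cache (LRU->MRU): [bat dog]
  9. access kiwi: MISS, evict bat. Cache (LRU->MRU): [dog kiwi]
  10. access kiwi: HIT. Cache (LRU->MRU): [dog kiwi]
  11. access dog: HIT. Cache (LRU->MRU): [kiwi dog]
  12. access kiwi: HIT. Cache (LRU->MRU): [dog kiwi]
  13. access mango: MISS, evict dog. Cache (LRU->MRU): [kiwi mango]
  14. access lime: MISS, evict kiwi. Cache (LRU->MRU): [mango lime]
  15. access kiwi: MISS, evict mango. Cache (LRU->MRU): [lime kiwi]
  16. access mango: MISS, evict lime. Cache (LRU->MRU): [kiwi mango]
  17. access cat: MISS, evict kiwi. Cache (LRU->MRU): [mango cat]
Total: 5 hits, 12 misses, 10 evictions

Answer: 10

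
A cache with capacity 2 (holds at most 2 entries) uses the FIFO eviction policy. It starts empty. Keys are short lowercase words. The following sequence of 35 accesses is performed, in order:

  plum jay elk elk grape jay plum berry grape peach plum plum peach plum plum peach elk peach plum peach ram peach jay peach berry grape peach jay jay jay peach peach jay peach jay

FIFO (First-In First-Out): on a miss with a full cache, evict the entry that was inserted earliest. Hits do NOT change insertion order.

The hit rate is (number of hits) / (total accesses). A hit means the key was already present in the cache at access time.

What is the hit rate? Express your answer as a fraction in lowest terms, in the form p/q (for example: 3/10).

FIFO simulation (capacity=2):
  1. access plum: MISS. Cache (old->new): [plum]
  2. access jay: MISS. Cache (old->new): [plum jay]
  3. access elk: MISS, evict plum. Cache (old->new): [jay elk]
  4. access elk: HIT. Cache (old->new): [jay elk]
  5. access grape: MISS, evict jay. Cache (old->new): [elk grape]
  6. access jay: MISS, evict elk. Cache (old->new): [grape jay]
  7. access plum: MISS, evict grape. Cache (old->new): [jay plum]
  8. access berry: MISS, evict jay. Cache (old->new): [plum berry]
  9. access grape: MISS, evict plum. Cache (old->new): [berry grape]
  10. access peach: MISS, evict berry. Cache (old->new): [grape peach]
  11. access plum: MISS, evict grape. Cache (old->new): [peach plum]
  12. access plum: HIT. Cache (old->new): [peach plum]
  13. access peach: HIT. Cache (old->new): [peach plum]
  14. access plum: HIT. Cache (old->new): [peach plum]
  15. access plum: HIT. Cache (old->new): [peach plum]
  16. access peach: HIT. Cache (old->new): [peach plum]
  17. access elk: MISS, evict peach. Cache (old->new): [plum elk]
  18. access peach: MISS, evict plum. Cache (old->new): [elk peach]
  19. access plum: MISS, evict elk. Cache (old->new): [peach plum]
  20. access peach: HIT. Cache (old->new): [peach plum]
  21. access ram: MISS, evict peach. Cache (old->new): [plum ram]
  22. access peach: MISS, evict plum. Cache (old->new): [ram peach]
  23. access jay: MISS, evict ram. Cache (old->new): [peach jay]
  24. access peach: HIT. Cache (old->new): [peach jay]
  25. access berry: MISS, evict peach. Cache (old->new): [jay berry]
  26. access grape: MISS, evict jay. Cache (old->new): [berry grape]
  27. access peach: MISS, evict berry. Cache (old->new): [grape peach]
  28. access jay: MISS, evict grape. Cache (old->new): [peach jay]
  29. access jay: HIT. Cache (old->new): [peach jay]
  30. access jay: HIT. Cache (old->new): [peach jay]
  31. access peach: HIT. Cache (old->new): [peach jay]
  32. access peach: HIT. Cache (old->new): [peach jay]
  33. access jay: HIT. Cache (old->new): [peach jay]
  34. access peach: HIT. Cache (old->new): [peach jay]
  35. access jay: HIT. Cache (old->new): [peach jay]
Total: 15 hits, 20 misses, 18 evictions

Hit rate = 15/35 = 3/7

Answer: 3/7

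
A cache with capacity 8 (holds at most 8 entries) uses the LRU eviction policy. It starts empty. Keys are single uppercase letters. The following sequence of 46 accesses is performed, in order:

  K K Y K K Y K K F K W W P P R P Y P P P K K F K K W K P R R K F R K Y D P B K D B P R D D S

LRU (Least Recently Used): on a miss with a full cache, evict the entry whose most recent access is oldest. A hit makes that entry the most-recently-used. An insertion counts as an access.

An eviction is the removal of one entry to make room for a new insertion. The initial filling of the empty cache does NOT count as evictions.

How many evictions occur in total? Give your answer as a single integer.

Answer: 1

Derivation:
LRU simulation (capacity=8):
  1. access K: MISS. Cache (LRU->MRU): [K]
  2. access K: HIT. Cache (LRU->MRU): [K]
  3. access Y: MISS. Cache (LRU->MRU): [K Y]
  4. access K: HIT. Cache (LRU->MRU): [Y K]
  5. access K: HIT. Cache (LRU->MRU): [Y K]
  6. access Y: HIT. Cache (LRU->MRU): [K Y]
  7. access K: HIT. Cache (LRU->MRU): [Y K]
  8. access K: HIT. Cache (LRU->MRU): [Y K]
  9. access F: MISS. Cache (LRU->MRU): [Y K F]
  10. access K: HIT. Cache (LRU->MRU): [Y F K]
  11. access W: MISS. Cache (LRU->MRU): [Y F K W]
  12. access W: HIT. Cache (LRU->MRU): [Y F K W]
  13. access P: MISS. Cache (LRU->MRU): [Y F K W P]
  14. access P: HIT. Cache (LRU->MRU): [Y F K W P]
  15. access R: MISS. Cache (LRU->MRU): [Y F K W P R]
  16. access P: HIT. Cache (LRU->MRU): [Y F K W R P]
  17. access Y: HIT. Cache (LRU->MRU): [F K W R P Y]
  18. access P: HIT. Cache (LRU->MRU): [F K W R Y P]
  19. access P: HIT. Cache (LRU->MRU): [F K W R Y P]
  20. access P: HIT. Cache (LRU->MRU): [F K W R Y P]
  21. access K: HIT. Cache (LRU->MRU): [F W R Y P K]
  22. access K: HIT. Cache (LRU->MRU): [F W R Y P K]
  23. access F: HIT. Cache (LRU->MRU): [W R Y P K F]
  24. access K: HIT. Cache (LRU->MRU): [W R Y P F K]
  25. access K: HIT. Cache (LRU->MRU): [W R Y P F K]
  26. access W: HIT. Cache (LRU->MRU): [R Y P F K W]
  27. access K: HIT. Cache (LRU->MRU): [R Y P F W K]
  28. access P: HIT. Cache (LRU->MRU): [R Y F W K P]
  29. access R: HIT. Cache (LRU->MRU): [Y F W K P R]
  30. access R: HIT. Cache (LRU->MRU): [Y F W K P R]
  31. access K: HIT. Cache (LRU->MRU): [Y F W P R K]
  32. access F: HIT. Cache (LRU->MRU): [Y W P R K F]
  33. access R: HIT. Cache (LRU->MRU): [Y W P K F R]
  34. access K: HIT. Cache (LRU->MRU): [Y W P F R K]
  35. access Y: HIT. Cache (LRU->MRU): [W P F R K Y]
  36. access D: MISS. Cache (LRU->MRU): [W P F R K Y D]
  37. access P: HIT. Cache (LRU->MRU): [W F R K Y D P]
  38. access B: MISS. Cache (LRU->MRU): [W F R K Y D P B]
  39. access K: HIT. Cache (LRU->MRU): [W F R Y D P B K]
  40. access D: HIT. Cache (LRU->MRU): [W F R Y P B K D]
  41. access B: HIT. Cache (LRU->MRU): [W F R Y P K D B]
  42. access P: HIT. Cache (LRU->MRU): [W F R Y K D B P]
  43. access R: HIT. Cache (LRU->MRU): [W F Y K D B P R]
  44. access D: HIT. Cache (LRU->MRU): [W F Y K B P R D]
  45. access D: HIT. Cache (LRU->MRU): [W F Y K B P R D]
  46. access S: MISS, evict W. Cache (LRU->MRU): [F Y K B P R D S]
Total: 37 hits, 9 misses, 1 evictions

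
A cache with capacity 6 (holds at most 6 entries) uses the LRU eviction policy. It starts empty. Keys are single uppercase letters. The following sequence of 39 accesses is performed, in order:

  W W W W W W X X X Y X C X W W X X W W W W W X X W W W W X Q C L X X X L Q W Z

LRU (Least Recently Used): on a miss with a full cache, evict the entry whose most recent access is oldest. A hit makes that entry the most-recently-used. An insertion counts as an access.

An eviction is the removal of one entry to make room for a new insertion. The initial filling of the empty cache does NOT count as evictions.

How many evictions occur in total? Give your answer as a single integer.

Answer: 1

Derivation:
LRU simulation (capacity=6):
  1. access W: MISS. Cache (LRU->MRU): [W]
  2. access W: HIT. Cache (LRU->MRU): [W]
  3. access W: HIT. Cache (LRU->MRU): [W]
  4. access W: HIT. Cache (LRU->MRU): [W]
  5. access W: HIT. Cache (LRU->MRU): [W]
  6. access W: HIT. Cache (LRU->MRU): [W]
  7. access X: MISS. Cache (LRU->MRU): [W X]
  8. access X: HIT. Cache (LRU->MRU): [W X]
  9. access X: HIT. Cache (LRU->MRU): [W X]
  10. access Y: MISS. Cache (LRU->MRU): [W X Y]
  11. access X: HIT. Cache (LRU->MRU): [W Y X]
  12. access C: MISS. Cache (LRU->MRU): [W Y X C]
  13. access X: HIT. Cache (LRU->MRU): [W Y C X]
  14. access W: HIT. Cache (LRU->MRU): [Y C X W]
  15. access W: HIT. Cache (LRU->MRU): [Y C X W]
  16. access X: HIT. Cache (LRU->MRU): [Y C W X]
  17. access X: HIT. Cache (LRU->MRU): [Y C W X]
  18. access W: HIT. Cache (LRU->MRU): [Y C X W]
  19. access W: HIT. Cache (LRU->MRU): [Y C X W]
  20. access W: HIT. Cache (LRU->MRU): [Y C X W]
  21. access W: HIT. Cache (LRU->MRU): [Y C X W]
  22. access W: HIT. Cache (LRU->MRU): [Y C X W]
  23. access X: HIT. Cache (LRU->MRU): [Y C W X]
  24. access X: HIT. Cache (LRU->MRU): [Y C W X]
  25. access W: HIT. Cache (LRU->MRU): [Y C X W]
  26. access W: HIT. Cache (LRU->MRU): [Y C X W]
  27. access W: HIT. Cache (LRU->MRU): [Y C X W]
  28. access W: HIT. Cache (LRU->MRU): [Y C X W]
  29. access X: HIT. Cache (LRU->MRU): [Y C W X]
  30. access Q: MISS. Cache (LRU->MRU): [Y C W X Q]
  31. access C: HIT. Cache (LRU->MRU): [Y W X Q C]
  32. access L: MISS. Cache (LRU->MRU): [Y W X Q C L]
  33. access X: HIT. Cache (LRU->MRU): [Y W Q C L X]
  34. access X: HIT. Cache (LRU->MRU): [Y W Q C L X]
  35. access X: HIT. Cache (LRU->MRU): [Y W Q C L X]
  36. access L: HIT. Cache (LRU->MRU): [Y W Q C X L]
  37. access Q: HIT. Cache (LRU->MRU): [Y W C X L Q]
  38. access W: HIT. Cache (LRU->MRU): [Y C X L Q W]
  39. access Z: MISS, evict Y. Cache (LRU->MRU): [C X L Q W Z]
Total: 32 hits, 7 misses, 1 evictions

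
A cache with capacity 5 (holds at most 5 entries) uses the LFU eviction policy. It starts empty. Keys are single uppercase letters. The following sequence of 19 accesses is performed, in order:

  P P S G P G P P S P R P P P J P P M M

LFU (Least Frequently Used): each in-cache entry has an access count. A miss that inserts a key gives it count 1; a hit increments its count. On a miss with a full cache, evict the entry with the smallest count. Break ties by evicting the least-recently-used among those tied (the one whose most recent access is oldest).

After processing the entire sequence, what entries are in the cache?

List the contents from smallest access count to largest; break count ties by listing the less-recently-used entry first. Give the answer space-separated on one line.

Answer: J G S M P

Derivation:
LFU simulation (capacity=5):
  1. access P: MISS. Cache: [P(c=1)]
  2. access P: HIT, count now 2. Cache: [P(c=2)]
  3. access S: MISS. Cache: [S(c=1) P(c=2)]
  4. access G: MISS. Cache: [S(c=1) G(c=1) P(c=2)]
  5. access P: HIT, count now 3. Cache: [S(c=1) G(c=1) P(c=3)]
  6. access G: HIT, count now 2. Cache: [S(c=1) G(c=2) P(c=3)]
  7. access P: HIT, count now 4. Cache: [S(c=1) G(c=2) P(c=4)]
  8. access P: HIT, count now 5. Cache: [S(c=1) G(c=2) P(c=5)]
  9. access S: HIT, count now 2. Cache: [G(c=2) S(c=2) P(c=5)]
  10. access P: HIT, count now 6. Cache: [G(c=2) S(c=2) P(c=6)]
  11. access R: MISS. Cache: [R(c=1) G(c=2) S(c=2) P(c=6)]
  12. access P: HIT, count now 7. Cache: [R(c=1) G(c=2) S(c=2) P(c=7)]
  13. access P: HIT, count now 8. Cache: [R(c=1) G(c=2) S(c=2) P(c=8)]
  14. access P: HIT, count now 9. Cache: [R(c=1) G(c=2) S(c=2) P(c=9)]
  15. access J: MISS. Cache: [R(c=1) J(c=1) G(c=2) S(c=2) P(c=9)]
  16. access P: HIT, count now 10. Cache: [R(c=1) J(c=1) G(c=2) S(c=2) P(c=10)]
  17. access P: HIT, count now 11. Cache: [R(c=1) J(c=1) G(c=2) S(c=2) P(c=11)]
  18. access M: MISS, evict R(c=1). Cache: [J(c=1) M(c=1) G(c=2) S(c=2) P(c=11)]
  19. access M: HIT, count now 2. Cache: [J(c=1) G(c=2) S(c=2) M(c=2) P(c=11)]
Total: 13 hits, 6 misses, 1 evictions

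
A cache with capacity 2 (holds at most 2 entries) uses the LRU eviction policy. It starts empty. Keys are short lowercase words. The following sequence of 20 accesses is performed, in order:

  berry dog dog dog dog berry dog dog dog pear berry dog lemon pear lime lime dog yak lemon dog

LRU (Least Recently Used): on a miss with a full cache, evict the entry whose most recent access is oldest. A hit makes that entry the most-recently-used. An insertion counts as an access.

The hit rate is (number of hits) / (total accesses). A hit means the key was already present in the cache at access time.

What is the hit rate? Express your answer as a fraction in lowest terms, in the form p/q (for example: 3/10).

Answer: 2/5

Derivation:
LRU simulation (capacity=2):
  1. access berry: MISS. Cache (LRU->MRU): [berry]
  2. access dog: MISS. Cache (LRU->MRU): [berry dog]
  3. access dog: HIT. Cache (LRU->MRU): [berry dog]
  4. access dog: HIT. Cache (LRU->MRU): [berry dog]
  5. access dog: HIT. Cache (LRU->MRU): [berry dog]
  6. access berry: HIT. Cache (LRU->MRU): [dog berry]
  7. access dog: HIT. Cache (LRU->MRU): [berry dog]
  8. access dog: HIT. Cache (LRU->MRU): [berry dog]
  9. access dog: HIT. Cache (LRU->MRU): [berry dog]
  10. access pear: MISS, evict berry. Cache (LRU->MRU): [dog pear]
  11. access berry: MISS, evict dog. Cache (LRU->MRU): [pear berry]
  12. access dog: MISS, evict pear. Cache (LRU->MRU): [berry dog]
  13. access lemon: MISS, evict berry. Cache (LRU->MRU): [dog lemon]
  14. access pear: MISS, evict dog. Cache (LRU->MRU): [lemon pear]
  15. access lime: MISS, evict lemon. Cache (LRU->MRU): [pear lime]
  16. access lime: HIT. Cache (LRU->MRU): [pear lime]
  17. access dog: MISS, evict pear. Cache (LRU->MRU): [lime dog]
  18. access yak: MISS, evict lime. Cache (LRU->MRU): [dog yak]
  19. access lemon: MISS, evict dog. Cache (LRU->MRU): [yak lemon]
  20. access dog: MISS, evict yak. Cache (LRU->MRU): [lemon dog]
Total: 8 hits, 12 misses, 10 evictions

Hit rate = 8/20 = 2/5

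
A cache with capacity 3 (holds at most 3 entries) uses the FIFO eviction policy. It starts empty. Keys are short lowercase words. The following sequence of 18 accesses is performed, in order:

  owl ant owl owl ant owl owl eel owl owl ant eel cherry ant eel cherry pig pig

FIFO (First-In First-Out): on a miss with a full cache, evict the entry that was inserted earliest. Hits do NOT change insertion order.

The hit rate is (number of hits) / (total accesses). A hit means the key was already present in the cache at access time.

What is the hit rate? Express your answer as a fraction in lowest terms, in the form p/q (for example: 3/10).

Answer: 13/18

Derivation:
FIFO simulation (capacity=3):
  1. access owl: MISS. Cache (old->new): [owl]
  2. access ant: MISS. Cache (old->new): [owl ant]
  3. access owl: HIT. Cache (old->new): [owl ant]
  4. access owl: HIT. Cache (old->new): [owl ant]
  5. access ant: HIT. Cache (old->new): [owl ant]
  6. access owl: HIT. Cache (old->new): [owl ant]
  7. access owl: HIT. Cache (old->new): [owl ant]
  8. access eel: MISS. Cache (old->new): [owl ant eel]
  9. access owl: HIT. Cache (old->new): [owl ant eel]
  10. access owl: HIT. Cache (old->new): [owl ant eel]
  11. access ant: HIT. Cache (old->new): [owl ant eel]
  12. access eel: HIT. Cache (old->new): [owl ant eel]
  13. access cherry: MISS, evict owl. Cache (old->new): [ant eel cherry]
  14. access ant: HIT. Cache (old->new): [ant eel cherry]
  15. access eel: HIT. Cache (old->new): [ant eel cherry]
  16. access cherry: HIT. Cache (old->new): [ant eel cherry]
  17. access pig: MISS, evict ant. Cache (old->new): [eel cherry pig]
  18. access pig: HIT. Cache (old->new): [eel cherry pig]
Total: 13 hits, 5 misses, 2 evictions

Hit rate = 13/18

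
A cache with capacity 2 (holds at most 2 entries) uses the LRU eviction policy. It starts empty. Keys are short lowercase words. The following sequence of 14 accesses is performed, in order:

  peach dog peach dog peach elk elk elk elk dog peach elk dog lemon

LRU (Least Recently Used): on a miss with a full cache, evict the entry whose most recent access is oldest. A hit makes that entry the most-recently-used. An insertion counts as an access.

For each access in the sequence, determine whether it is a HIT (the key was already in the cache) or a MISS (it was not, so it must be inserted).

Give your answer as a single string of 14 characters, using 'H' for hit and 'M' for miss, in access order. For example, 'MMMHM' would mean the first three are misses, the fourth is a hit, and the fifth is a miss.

Answer: MMHHHMHHHMMMMM

Derivation:
LRU simulation (capacity=2):
  1. access peach: MISS. Cache (LRU->MRU): [peach]
  2. access dog: MISS. Cache (LRU->MRU): [peach dog]
  3. access peach: HIT. Cache (LRU->MRU): [dog peach]
  4. access dog: HIT. Cache (LRU->MRU): [peach dog]
  5. access peach: HIT. Cache (LRU->MRU): [dog peach]
  6. access elk: MISS, evict dog. Cache (LRU->MRU): [peach elk]
  7. access elk: HIT. Cache (LRU->MRU): [peach elk]
  8. access elk: HIT. Cache (LRU->MRU): [peach elk]
  9. access elk: HIT. Cache (LRU->MRU): [peach elk]
  10. access dog: MISS, evict peach. Cache (LRU->MRU): [elk dog]
  11. access peach: MISS, evict elk. Cache (LRU->MRU): [dog peach]
  12. access elk: MISS, evict dog. Cache (LRU->MRU): [peach elk]
  13. access dog: MISS, evict peach. Cache (LRU->MRU): [elk dog]
  14. access lemon: MISS, evict elk. Cache (LRU->MRU): [dog lemon]
Total: 6 hits, 8 misses, 6 evictions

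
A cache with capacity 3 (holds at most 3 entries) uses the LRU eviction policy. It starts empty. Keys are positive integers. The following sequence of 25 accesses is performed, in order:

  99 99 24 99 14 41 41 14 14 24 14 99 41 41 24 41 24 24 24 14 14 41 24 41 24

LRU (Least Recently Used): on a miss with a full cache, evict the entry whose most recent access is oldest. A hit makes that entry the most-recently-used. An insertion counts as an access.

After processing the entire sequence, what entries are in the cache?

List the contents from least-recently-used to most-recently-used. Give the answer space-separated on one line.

LRU simulation (capacity=3):
  1. access 99: MISS. Cache (LRU->MRU): [99]
  2. access 99: HIT. Cache (LRU->MRU): [99]
  3. access 24: MISS. Cache (LRU->MRU): [99 24]
  4. access 99: HIT. Cache (LRU->MRU): [24 99]
  5. access 14: MISS. Cache (LRU->MRU): [24 99 14]
  6. access 41: MISS, evict 24. Cache (LRU->MRU): [99 14 41]
  7. access 41: HIT. Cache (LRU->MRU): [99 14 41]
  8. access 14: HIT. Cache (LRU->MRU): [99 41 14]
  9. access 14: HIT. Cache (LRU->MRU): [99 41 14]
  10. access 24: MISS, evict 99. Cache (LRU->MRU): [41 14 24]
  11. access 14: HIT. Cache (LRU->MRU): [41 24 14]
  12. access 99: MISS, evict 41. Cache (LRU->MRU): [24 14 99]
  13. access 41: MISS, evict 24. Cache (LRU->MRU): [14 99 41]
  14. access 41: HIT. Cache (LRU->MRU): [14 99 41]
  15. access 24: MISS, evict 14. Cache (LRU->MRU): [99 41 24]
  16. access 41: HIT. Cache (LRU->MRU): [99 24 41]
  17. access 24: HIT. Cache (LRU->MRU): [99 41 24]
  18. access 24: HIT. Cache (LRU->MRU): [99 41 24]
  19. access 24: HIT. Cache (LRU->MRU): [99 41 24]
  20. access 14: MISS, evict 99. Cache (LRU->MRU): [41 24 14]
  21. access 14: HIT. Cache (LRU->MRU): [41 24 14]
  22. access 41: HIT. Cache (LRU->MRU): [24 14 41]
  23. access 24: HIT. Cache (LRU->MRU): [14 41 24]
  24. access 41: HIT. Cache (LRU->MRU): [14 24 41]
  25. access 24: HIT. Cache (LRU->MRU): [14 41 24]
Total: 16 hits, 9 misses, 6 evictions

Answer: 14 41 24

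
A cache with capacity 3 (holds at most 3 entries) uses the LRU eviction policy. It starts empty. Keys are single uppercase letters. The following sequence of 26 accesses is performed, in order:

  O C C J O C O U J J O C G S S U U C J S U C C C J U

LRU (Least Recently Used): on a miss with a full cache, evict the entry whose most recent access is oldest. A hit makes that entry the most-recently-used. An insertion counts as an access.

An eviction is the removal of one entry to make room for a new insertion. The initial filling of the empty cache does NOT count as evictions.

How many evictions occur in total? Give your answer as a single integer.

Answer: 12

Derivation:
LRU simulation (capacity=3):
  1. access O: MISS. Cache (LRU->MRU): [O]
  2. access C: MISS. Cache (LRU->MRU): [O C]
  3. access C: HIT. Cache (LRU->MRU): [O C]
  4. access J: MISS. Cache (LRU->MRU): [O C J]
  5. access O: HIT. Cache (LRU->MRU): [C J O]
  6. access C: HIT. Cache (LRU->MRU): [J O C]
  7. access O: HIT. Cache (LRU->MRU): [J C O]
  8. access U: MISS, evict J. Cache (LRU->MRU): [C O U]
  9. access J: MISS, evict C. Cache (LRU->MRU): [O U J]
  10. access J: HIT. Cache (LRU->MRU): [O U J]
  11. access O: HIT. Cache (LRU->MRU): [U J O]
  12. access C: MISS, evict U. Cache (LRU->MRU): [J O C]
  13. access G: MISS, evict J. Cache (LRU->MRU): [O C G]
  14. access S: MISS, evict O. Cache (LRU->MRU): [C G S]
  15. access S: HIT. Cache (LRU->MRU): [C G S]
  16. access U: MISS, evict C. Cache (LRU->MRU): [G S U]
  17. access U: HIT. Cache (LRU->MRU): [G S U]
  18. access C: MISS, evict G. Cache (LRU->MRU): [S U C]
  19. access J: MISS, evict S. Cache (LRU->MRU): [U C J]
  20. access S: MISS, evict U. Cache (LRU->MRU): [C J S]
  21. access U: MISS, evict C. Cache (LRU->MRU): [J S U]
  22. access C: MISS, evict J. Cache (LRU->MRU): [S U C]
  23. access C: HIT. Cache (LRU->MRU): [S U C]
  24. access C: HIT. Cache (LRU->MRU): [S U C]
  25. access J: MISS, evict S. Cache (LRU->MRU): [U C J]
  26. access U: HIT. Cache (LRU->MRU): [C J U]
Total: 11 hits, 15 misses, 12 evictions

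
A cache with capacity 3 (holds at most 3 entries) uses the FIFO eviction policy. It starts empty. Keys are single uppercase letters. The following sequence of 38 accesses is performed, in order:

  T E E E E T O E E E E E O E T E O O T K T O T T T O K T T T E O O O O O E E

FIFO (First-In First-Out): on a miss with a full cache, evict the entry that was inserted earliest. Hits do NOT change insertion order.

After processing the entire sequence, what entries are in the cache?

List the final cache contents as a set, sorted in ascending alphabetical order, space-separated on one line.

FIFO simulation (capacity=3):
  1. access T: MISS. Cache (old->new): [T]
  2. access E: MISS. Cache (old->new): [T E]
  3. access E: HIT. Cache (old->new): [T E]
  4. access E: HIT. Cache (old->new): [T E]
  5. access E: HIT. Cache (old->new): [T E]
  6. access T: HIT. Cache (old->new): [T E]
  7. access O: MISS. Cache (old->new): [T E O]
  8. access E: HIT. Cache (old->new): [T E O]
  9. access E: HIT. Cache (old->new): [T E O]
  10. access E: HIT. Cache (old->new): [T E O]
  11. access E: HIT. Cache (old->new): [T E O]
  12. access E: HIT. Cache (old->new): [T E O]
  13. access O: HIT. Cache (old->new): [T E O]
  14. access E: HIT. Cache (old->new): [T E O]
  15. access T: HIT. Cache (old->new): [T E O]
  16. access E: HIT. Cache (old->new): [T E O]
  17. access O: HIT. Cache (old->new): [T E O]
  18. access O: HIT. Cache (old->new): [T E O]
  19. access T: HIT. Cache (old->new): [T E O]
  20. access K: MISS, evict T. Cache (old->new): [E O K]
  21. access T: MISS, evict E. Cache (old->new): [O K T]
  22. access O: HIT. Cache (old->new): [O K T]
  23. access T: HIT. Cache (old->new): [O K T]
  24. access T: HIT. Cache (old->new): [O K T]
  25. access T: HIT. Cache (old->new): [O K T]
  26. access O: HIT. Cache (old->new): [O K T]
  27. access K: HIT. Cache (old->new): [O K T]
  28. access T: HIT. Cache (old->new): [O K T]
  29. access T: HIT. Cache (old->new): [O K T]
  30. access T: HIT. Cache (old->new): [O K T]
  31. access E: MISS, evict O. Cache (old->new): [K T E]
  32. access O: MISS, evict K. Cache (old->new): [T E O]
  33. access O: HIT. Cache (old->new): [T E O]
  34. access O: HIT. Cache (old->new): [T E O]
  35. access O: HIT. Cache (old->new): [T E O]
  36. access O: HIT. Cache (old->new): [T E O]
  37. access E: HIT. Cache (old->new): [T E O]
  38. access E: HIT. Cache (old->new): [T E O]
Total: 31 hits, 7 misses, 4 evictions

Answer: E O T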